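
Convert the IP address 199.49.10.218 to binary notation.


199 = 11000111
49 = 00110001
10 = 00001010
218 = 11011010
Binary: 11000111.00110001.00001010.11011010


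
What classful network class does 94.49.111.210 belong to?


First octet: 94
Binary: 01011110
0xxxxxxx -> Class A (1-126)
Class A, default mask 255.0.0.0 (/8)


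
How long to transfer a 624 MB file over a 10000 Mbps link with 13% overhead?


Effective throughput = 10000 * (1 - 13/100) = 8700 Mbps
File size in Mb = 624 * 8 = 4992 Mb
Time = 4992 / 8700
Time = 0.5738 seconds


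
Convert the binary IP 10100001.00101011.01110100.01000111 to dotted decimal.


10100001 = 161
00101011 = 43
01110100 = 116
01000111 = 71
IP: 161.43.116.71


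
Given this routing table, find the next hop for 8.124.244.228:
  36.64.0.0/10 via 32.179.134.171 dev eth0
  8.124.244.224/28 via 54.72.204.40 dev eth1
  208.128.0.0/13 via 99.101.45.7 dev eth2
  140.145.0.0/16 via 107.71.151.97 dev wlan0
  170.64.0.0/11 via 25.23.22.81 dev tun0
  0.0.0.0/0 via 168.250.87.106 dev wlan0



Longest prefix match for 8.124.244.228:
  /10 36.64.0.0: no
  /28 8.124.244.224: MATCH
  /13 208.128.0.0: no
  /16 140.145.0.0: no
  /11 170.64.0.0: no
  /0 0.0.0.0: MATCH
Selected: next-hop 54.72.204.40 via eth1 (matched /28)


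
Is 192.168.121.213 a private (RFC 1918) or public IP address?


RFC 1918 private ranges:
  10.0.0.0/8 (10.0.0.0 - 10.255.255.255)
  172.16.0.0/12 (172.16.0.0 - 172.31.255.255)
  192.168.0.0/16 (192.168.0.0 - 192.168.255.255)
Private (in 192.168.0.0/16)


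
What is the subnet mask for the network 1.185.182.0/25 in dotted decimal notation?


/25 means 25 network bits, 7 host bits
Binary: 11111111111111111111111110000000
Mask: 255.255.255.128


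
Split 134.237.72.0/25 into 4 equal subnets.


New prefix = 25 + 2 = 27
Each subnet has 32 addresses
  134.237.72.0/27
  134.237.72.32/27
  134.237.72.64/27
  134.237.72.96/27
Subnets: 134.237.72.0/27, 134.237.72.32/27, 134.237.72.64/27, 134.237.72.96/27


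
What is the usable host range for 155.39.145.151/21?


Network: 155.39.144.0
Broadcast: 155.39.151.255
First usable = network + 1
Last usable = broadcast - 1
Range: 155.39.144.1 to 155.39.151.254


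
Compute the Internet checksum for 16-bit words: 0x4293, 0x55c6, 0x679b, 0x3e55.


Sum all words (with carry folding):
+ 0x4293 = 0x4293
+ 0x55c6 = 0x9859
+ 0x679b = 0xfff4
+ 0x3e55 = 0x3e4a
One's complement: ~0x3e4a
Checksum = 0xc1b5


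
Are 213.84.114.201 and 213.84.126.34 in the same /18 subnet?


Mask: 255.255.192.0
213.84.114.201 AND mask = 213.84.64.0
213.84.126.34 AND mask = 213.84.64.0
Yes, same subnet (213.84.64.0)


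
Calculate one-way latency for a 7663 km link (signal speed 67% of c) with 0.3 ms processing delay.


Speed = 0.67 * 3e5 km/s = 201000 km/s
Propagation delay = 7663 / 201000 = 0.0381 s = 38.1244 ms
Processing delay = 0.3 ms
Total one-way latency = 38.4244 ms


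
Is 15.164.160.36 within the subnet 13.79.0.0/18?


Subnet network: 13.79.0.0
Test IP AND mask: 15.164.128.0
No, 15.164.160.36 is not in 13.79.0.0/18


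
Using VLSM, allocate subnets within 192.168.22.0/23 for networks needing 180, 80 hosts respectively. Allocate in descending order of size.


180 hosts -> /24 (254 usable): 192.168.22.0/24
80 hosts -> /25 (126 usable): 192.168.23.0/25
Allocation: 192.168.22.0/24 (180 hosts, 254 usable); 192.168.23.0/25 (80 hosts, 126 usable)


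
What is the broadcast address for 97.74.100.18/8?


Network: 97.0.0.0/8
Host bits = 24
Set all host bits to 1:
Broadcast: 97.255.255.255


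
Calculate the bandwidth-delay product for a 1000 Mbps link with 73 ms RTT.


BDP = bandwidth * RTT
= 1000 Mbps * 73 ms
= 1000 * 1e6 * 73 / 1000 bits
= 73000000 bits
= 9125000 bytes
= 8911.1328 KB
BDP = 73000000 bits (9125000 bytes)


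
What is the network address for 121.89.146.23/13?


IP:   01111001.01011001.10010010.00010111
Mask: 11111111.11111000.00000000.00000000
AND operation:
Net:  01111001.01011000.00000000.00000000
Network: 121.88.0.0/13


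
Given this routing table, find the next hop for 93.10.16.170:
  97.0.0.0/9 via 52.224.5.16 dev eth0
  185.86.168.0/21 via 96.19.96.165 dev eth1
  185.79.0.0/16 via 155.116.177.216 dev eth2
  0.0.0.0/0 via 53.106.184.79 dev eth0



Longest prefix match for 93.10.16.170:
  /9 97.0.0.0: no
  /21 185.86.168.0: no
  /16 185.79.0.0: no
  /0 0.0.0.0: MATCH
Selected: next-hop 53.106.184.79 via eth0 (matched /0)


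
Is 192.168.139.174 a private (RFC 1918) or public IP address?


RFC 1918 private ranges:
  10.0.0.0/8 (10.0.0.0 - 10.255.255.255)
  172.16.0.0/12 (172.16.0.0 - 172.31.255.255)
  192.168.0.0/16 (192.168.0.0 - 192.168.255.255)
Private (in 192.168.0.0/16)


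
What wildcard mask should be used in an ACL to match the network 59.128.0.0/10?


Subnet mask: 255.192.0.0
Wildcard = 255.255.255.255 - subnet mask
255 - 255 = 0
255 - 192 = 63
255 - 0 = 255
255 - 0 = 255
Wildcard: 0.63.255.255


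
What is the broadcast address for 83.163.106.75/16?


Network: 83.163.0.0/16
Host bits = 16
Set all host bits to 1:
Broadcast: 83.163.255.255


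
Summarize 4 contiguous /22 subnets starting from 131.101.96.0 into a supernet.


Original prefix: /22
Number of subnets: 4 = 2^2
New prefix = 22 - 2 = 20
Supernet: 131.101.96.0/20


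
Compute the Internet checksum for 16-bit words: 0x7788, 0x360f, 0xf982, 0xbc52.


Sum all words (with carry folding):
+ 0x7788 = 0x7788
+ 0x360f = 0xad97
+ 0xf982 = 0xa71a
+ 0xbc52 = 0x636d
One's complement: ~0x636d
Checksum = 0x9c92


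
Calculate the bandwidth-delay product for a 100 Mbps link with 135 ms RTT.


BDP = bandwidth * RTT
= 100 Mbps * 135 ms
= 100 * 1e6 * 135 / 1000 bits
= 13500000 bits
= 1687500 bytes
= 1647.9492 KB
BDP = 13500000 bits (1687500 bytes)


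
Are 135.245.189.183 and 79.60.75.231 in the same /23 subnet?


Mask: 255.255.254.0
135.245.189.183 AND mask = 135.245.188.0
79.60.75.231 AND mask = 79.60.74.0
No, different subnets (135.245.188.0 vs 79.60.74.0)


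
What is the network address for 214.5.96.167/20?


IP:   11010110.00000101.01100000.10100111
Mask: 11111111.11111111.11110000.00000000
AND operation:
Net:  11010110.00000101.01100000.00000000
Network: 214.5.96.0/20


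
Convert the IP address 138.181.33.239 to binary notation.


138 = 10001010
181 = 10110101
33 = 00100001
239 = 11101111
Binary: 10001010.10110101.00100001.11101111


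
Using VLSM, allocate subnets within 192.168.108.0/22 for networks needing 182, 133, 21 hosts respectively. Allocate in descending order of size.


182 hosts -> /24 (254 usable): 192.168.108.0/24
133 hosts -> /24 (254 usable): 192.168.109.0/24
21 hosts -> /27 (30 usable): 192.168.110.0/27
Allocation: 192.168.108.0/24 (182 hosts, 254 usable); 192.168.109.0/24 (133 hosts, 254 usable); 192.168.110.0/27 (21 hosts, 30 usable)


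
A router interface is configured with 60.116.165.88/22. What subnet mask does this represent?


/22 means 22 network bits, 10 host bits
Binary: 11111111111111111111110000000000
Mask: 255.255.252.0


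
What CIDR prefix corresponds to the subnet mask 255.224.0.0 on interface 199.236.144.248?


Binary: 11111111.11100000.00000000.00000000
Count leading 1s
Prefix: /11


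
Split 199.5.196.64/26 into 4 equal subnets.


New prefix = 26 + 2 = 28
Each subnet has 16 addresses
  199.5.196.64/28
  199.5.196.80/28
  199.5.196.96/28
  199.5.196.112/28
Subnets: 199.5.196.64/28, 199.5.196.80/28, 199.5.196.96/28, 199.5.196.112/28


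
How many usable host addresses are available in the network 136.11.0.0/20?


Host bits = 32 - 20 = 12
Total addresses = 2^12 = 4096
Usable = total - 2 (network and broadcast)
Usable hosts: 4094


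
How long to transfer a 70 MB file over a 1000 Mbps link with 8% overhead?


Effective throughput = 1000 * (1 - 8/100) = 920 Mbps
File size in Mb = 70 * 8 = 560 Mb
Time = 560 / 920
Time = 0.6087 seconds


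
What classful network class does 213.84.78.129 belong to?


First octet: 213
Binary: 11010101
110xxxxx -> Class C (192-223)
Class C, default mask 255.255.255.0 (/24)


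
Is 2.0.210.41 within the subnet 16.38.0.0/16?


Subnet network: 16.38.0.0
Test IP AND mask: 2.0.0.0
No, 2.0.210.41 is not in 16.38.0.0/16


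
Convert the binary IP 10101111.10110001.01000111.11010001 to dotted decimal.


10101111 = 175
10110001 = 177
01000111 = 71
11010001 = 209
IP: 175.177.71.209


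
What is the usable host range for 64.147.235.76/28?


Network: 64.147.235.64
Broadcast: 64.147.235.79
First usable = network + 1
Last usable = broadcast - 1
Range: 64.147.235.65 to 64.147.235.78


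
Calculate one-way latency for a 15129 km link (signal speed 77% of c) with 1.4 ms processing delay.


Speed = 0.77 * 3e5 km/s = 231000 km/s
Propagation delay = 15129 / 231000 = 0.0655 s = 65.4935 ms
Processing delay = 1.4 ms
Total one-way latency = 66.8935 ms


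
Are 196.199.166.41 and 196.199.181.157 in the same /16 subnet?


Mask: 255.255.0.0
196.199.166.41 AND mask = 196.199.0.0
196.199.181.157 AND mask = 196.199.0.0
Yes, same subnet (196.199.0.0)


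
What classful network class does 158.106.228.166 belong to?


First octet: 158
Binary: 10011110
10xxxxxx -> Class B (128-191)
Class B, default mask 255.255.0.0 (/16)


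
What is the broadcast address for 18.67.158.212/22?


Network: 18.67.156.0/22
Host bits = 10
Set all host bits to 1:
Broadcast: 18.67.159.255


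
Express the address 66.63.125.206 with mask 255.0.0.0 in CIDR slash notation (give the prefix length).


Binary: 11111111.00000000.00000000.00000000
Count leading 1s
Prefix: /8


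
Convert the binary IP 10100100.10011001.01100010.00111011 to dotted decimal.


10100100 = 164
10011001 = 153
01100010 = 98
00111011 = 59
IP: 164.153.98.59


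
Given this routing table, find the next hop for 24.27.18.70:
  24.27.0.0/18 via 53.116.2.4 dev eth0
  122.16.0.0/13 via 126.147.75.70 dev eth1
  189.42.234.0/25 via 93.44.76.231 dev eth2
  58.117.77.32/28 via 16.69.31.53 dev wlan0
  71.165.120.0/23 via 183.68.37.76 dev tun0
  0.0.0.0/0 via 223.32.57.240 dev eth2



Longest prefix match for 24.27.18.70:
  /18 24.27.0.0: MATCH
  /13 122.16.0.0: no
  /25 189.42.234.0: no
  /28 58.117.77.32: no
  /23 71.165.120.0: no
  /0 0.0.0.0: MATCH
Selected: next-hop 53.116.2.4 via eth0 (matched /18)


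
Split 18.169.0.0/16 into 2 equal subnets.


New prefix = 16 + 1 = 17
Each subnet has 32768 addresses
  18.169.0.0/17
  18.169.128.0/17
Subnets: 18.169.0.0/17, 18.169.128.0/17


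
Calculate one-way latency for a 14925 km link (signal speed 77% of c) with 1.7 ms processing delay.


Speed = 0.77 * 3e5 km/s = 231000 km/s
Propagation delay = 14925 / 231000 = 0.0646 s = 64.6104 ms
Processing delay = 1.7 ms
Total one-way latency = 66.3104 ms


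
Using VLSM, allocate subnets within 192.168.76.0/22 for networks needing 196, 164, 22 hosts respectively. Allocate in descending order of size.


196 hosts -> /24 (254 usable): 192.168.76.0/24
164 hosts -> /24 (254 usable): 192.168.77.0/24
22 hosts -> /27 (30 usable): 192.168.78.0/27
Allocation: 192.168.76.0/24 (196 hosts, 254 usable); 192.168.77.0/24 (164 hosts, 254 usable); 192.168.78.0/27 (22 hosts, 30 usable)


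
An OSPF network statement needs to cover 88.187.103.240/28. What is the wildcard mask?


Subnet mask: 255.255.255.240
Wildcard = 255.255.255.255 - subnet mask
255 - 255 = 0
255 - 255 = 0
255 - 255 = 0
255 - 240 = 15
Wildcard: 0.0.0.15


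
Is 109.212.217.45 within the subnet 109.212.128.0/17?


Subnet network: 109.212.128.0
Test IP AND mask: 109.212.128.0
Yes, 109.212.217.45 is in 109.212.128.0/17


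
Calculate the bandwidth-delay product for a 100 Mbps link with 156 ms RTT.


BDP = bandwidth * RTT
= 100 Mbps * 156 ms
= 100 * 1e6 * 156 / 1000 bits
= 15600000 bits
= 1950000 bytes
= 1904.2969 KB
BDP = 15600000 bits (1950000 bytes)


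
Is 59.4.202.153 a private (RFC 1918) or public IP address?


RFC 1918 private ranges:
  10.0.0.0/8 (10.0.0.0 - 10.255.255.255)
  172.16.0.0/12 (172.16.0.0 - 172.31.255.255)
  192.168.0.0/16 (192.168.0.0 - 192.168.255.255)
Public (not in any RFC 1918 range)


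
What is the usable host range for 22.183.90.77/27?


Network: 22.183.90.64
Broadcast: 22.183.90.95
First usable = network + 1
Last usable = broadcast - 1
Range: 22.183.90.65 to 22.183.90.94


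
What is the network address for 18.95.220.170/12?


IP:   00010010.01011111.11011100.10101010
Mask: 11111111.11110000.00000000.00000000
AND operation:
Net:  00010010.01010000.00000000.00000000
Network: 18.80.0.0/12


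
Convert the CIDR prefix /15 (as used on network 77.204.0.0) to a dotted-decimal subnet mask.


/15 means 15 network bits, 17 host bits
Binary: 11111111111111100000000000000000
Mask: 255.254.0.0


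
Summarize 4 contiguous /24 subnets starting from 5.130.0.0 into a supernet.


Original prefix: /24
Number of subnets: 4 = 2^2
New prefix = 24 - 2 = 22
Supernet: 5.130.0.0/22


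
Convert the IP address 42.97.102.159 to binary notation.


42 = 00101010
97 = 01100001
102 = 01100110
159 = 10011111
Binary: 00101010.01100001.01100110.10011111


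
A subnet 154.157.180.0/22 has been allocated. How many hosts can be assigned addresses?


Host bits = 32 - 22 = 10
Total addresses = 2^10 = 1024
Usable = total - 2 (network and broadcast)
Usable hosts: 1022


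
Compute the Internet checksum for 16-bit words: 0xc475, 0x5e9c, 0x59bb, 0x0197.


Sum all words (with carry folding):
+ 0xc475 = 0xc475
+ 0x5e9c = 0x2312
+ 0x59bb = 0x7ccd
+ 0x0197 = 0x7e64
One's complement: ~0x7e64
Checksum = 0x819b


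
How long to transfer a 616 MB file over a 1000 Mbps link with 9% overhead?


Effective throughput = 1000 * (1 - 9/100) = 910 Mbps
File size in Mb = 616 * 8 = 4928 Mb
Time = 4928 / 910
Time = 5.4154 seconds


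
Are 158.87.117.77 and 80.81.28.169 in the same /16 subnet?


Mask: 255.255.0.0
158.87.117.77 AND mask = 158.87.0.0
80.81.28.169 AND mask = 80.81.0.0
No, different subnets (158.87.0.0 vs 80.81.0.0)


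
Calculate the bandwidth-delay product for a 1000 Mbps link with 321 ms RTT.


BDP = bandwidth * RTT
= 1000 Mbps * 321 ms
= 1000 * 1e6 * 321 / 1000 bits
= 321000000 bits
= 40125000 bytes
= 39184.5703 KB
BDP = 321000000 bits (40125000 bytes)


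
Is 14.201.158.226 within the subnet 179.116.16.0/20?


Subnet network: 179.116.16.0
Test IP AND mask: 14.201.144.0
No, 14.201.158.226 is not in 179.116.16.0/20


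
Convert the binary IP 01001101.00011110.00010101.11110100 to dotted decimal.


01001101 = 77
00011110 = 30
00010101 = 21
11110100 = 244
IP: 77.30.21.244


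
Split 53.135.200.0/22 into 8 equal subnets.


New prefix = 22 + 3 = 25
Each subnet has 128 addresses
  53.135.200.0/25
  53.135.200.128/25
  53.135.201.0/25
  53.135.201.128/25
  53.135.202.0/25
  53.135.202.128/25
  53.135.203.0/25
  53.135.203.128/25
Subnets: 53.135.200.0/25, 53.135.200.128/25, 53.135.201.0/25, 53.135.201.128/25, 53.135.202.0/25, 53.135.202.128/25, 53.135.203.0/25, 53.135.203.128/25


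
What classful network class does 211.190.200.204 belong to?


First octet: 211
Binary: 11010011
110xxxxx -> Class C (192-223)
Class C, default mask 255.255.255.0 (/24)


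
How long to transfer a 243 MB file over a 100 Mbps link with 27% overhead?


Effective throughput = 100 * (1 - 27/100) = 73 Mbps
File size in Mb = 243 * 8 = 1944 Mb
Time = 1944 / 73
Time = 26.6301 seconds


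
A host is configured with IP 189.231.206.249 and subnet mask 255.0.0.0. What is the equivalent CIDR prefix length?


Binary: 11111111.00000000.00000000.00000000
Count leading 1s
Prefix: /8


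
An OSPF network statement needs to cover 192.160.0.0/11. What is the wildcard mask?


Subnet mask: 255.224.0.0
Wildcard = 255.255.255.255 - subnet mask
255 - 255 = 0
255 - 224 = 31
255 - 0 = 255
255 - 0 = 255
Wildcard: 0.31.255.255


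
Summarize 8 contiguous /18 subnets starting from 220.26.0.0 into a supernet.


Original prefix: /18
Number of subnets: 8 = 2^3
New prefix = 18 - 3 = 15
Supernet: 220.26.0.0/15


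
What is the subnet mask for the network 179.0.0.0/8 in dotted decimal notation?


/8 means 8 network bits, 24 host bits
Binary: 11111111000000000000000000000000
Mask: 255.0.0.0


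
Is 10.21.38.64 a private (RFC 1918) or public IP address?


RFC 1918 private ranges:
  10.0.0.0/8 (10.0.0.0 - 10.255.255.255)
  172.16.0.0/12 (172.16.0.0 - 172.31.255.255)
  192.168.0.0/16 (192.168.0.0 - 192.168.255.255)
Private (in 10.0.0.0/8)


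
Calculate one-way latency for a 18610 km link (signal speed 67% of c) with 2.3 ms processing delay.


Speed = 0.67 * 3e5 km/s = 201000 km/s
Propagation delay = 18610 / 201000 = 0.0926 s = 92.5871 ms
Processing delay = 2.3 ms
Total one-way latency = 94.8871 ms


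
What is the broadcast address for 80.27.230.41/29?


Network: 80.27.230.40/29
Host bits = 3
Set all host bits to 1:
Broadcast: 80.27.230.47


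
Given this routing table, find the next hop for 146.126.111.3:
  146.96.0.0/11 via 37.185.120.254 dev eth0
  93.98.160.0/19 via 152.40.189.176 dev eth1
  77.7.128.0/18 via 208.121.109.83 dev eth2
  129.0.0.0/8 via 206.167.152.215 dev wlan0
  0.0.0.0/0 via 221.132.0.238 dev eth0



Longest prefix match for 146.126.111.3:
  /11 146.96.0.0: MATCH
  /19 93.98.160.0: no
  /18 77.7.128.0: no
  /8 129.0.0.0: no
  /0 0.0.0.0: MATCH
Selected: next-hop 37.185.120.254 via eth0 (matched /11)


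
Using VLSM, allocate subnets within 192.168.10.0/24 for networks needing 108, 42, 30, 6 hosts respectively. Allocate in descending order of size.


108 hosts -> /25 (126 usable): 192.168.10.0/25
42 hosts -> /26 (62 usable): 192.168.10.128/26
30 hosts -> /27 (30 usable): 192.168.10.192/27
6 hosts -> /29 (6 usable): 192.168.10.224/29
Allocation: 192.168.10.0/25 (108 hosts, 126 usable); 192.168.10.128/26 (42 hosts, 62 usable); 192.168.10.192/27 (30 hosts, 30 usable); 192.168.10.224/29 (6 hosts, 6 usable)


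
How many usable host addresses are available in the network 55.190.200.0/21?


Host bits = 32 - 21 = 11
Total addresses = 2^11 = 2048
Usable = total - 2 (network and broadcast)
Usable hosts: 2046


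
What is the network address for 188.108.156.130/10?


IP:   10111100.01101100.10011100.10000010
Mask: 11111111.11000000.00000000.00000000
AND operation:
Net:  10111100.01000000.00000000.00000000
Network: 188.64.0.0/10


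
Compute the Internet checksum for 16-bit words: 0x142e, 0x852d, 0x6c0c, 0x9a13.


Sum all words (with carry folding):
+ 0x142e = 0x142e
+ 0x852d = 0x995b
+ 0x6c0c = 0x0568
+ 0x9a13 = 0x9f7b
One's complement: ~0x9f7b
Checksum = 0x6084


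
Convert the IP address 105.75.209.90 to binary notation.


105 = 01101001
75 = 01001011
209 = 11010001
90 = 01011010
Binary: 01101001.01001011.11010001.01011010


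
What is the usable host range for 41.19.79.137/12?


Network: 41.16.0.0
Broadcast: 41.31.255.255
First usable = network + 1
Last usable = broadcast - 1
Range: 41.16.0.1 to 41.31.255.254


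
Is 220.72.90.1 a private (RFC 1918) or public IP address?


RFC 1918 private ranges:
  10.0.0.0/8 (10.0.0.0 - 10.255.255.255)
  172.16.0.0/12 (172.16.0.0 - 172.31.255.255)
  192.168.0.0/16 (192.168.0.0 - 192.168.255.255)
Public (not in any RFC 1918 range)


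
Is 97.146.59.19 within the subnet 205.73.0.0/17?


Subnet network: 205.73.0.0
Test IP AND mask: 97.146.0.0
No, 97.146.59.19 is not in 205.73.0.0/17


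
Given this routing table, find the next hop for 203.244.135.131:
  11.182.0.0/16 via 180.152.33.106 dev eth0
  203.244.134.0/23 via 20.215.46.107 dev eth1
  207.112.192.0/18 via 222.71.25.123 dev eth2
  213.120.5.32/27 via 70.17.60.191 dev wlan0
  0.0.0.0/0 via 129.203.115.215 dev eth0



Longest prefix match for 203.244.135.131:
  /16 11.182.0.0: no
  /23 203.244.134.0: MATCH
  /18 207.112.192.0: no
  /27 213.120.5.32: no
  /0 0.0.0.0: MATCH
Selected: next-hop 20.215.46.107 via eth1 (matched /23)


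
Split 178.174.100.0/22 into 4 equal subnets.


New prefix = 22 + 2 = 24
Each subnet has 256 addresses
  178.174.100.0/24
  178.174.101.0/24
  178.174.102.0/24
  178.174.103.0/24
Subnets: 178.174.100.0/24, 178.174.101.0/24, 178.174.102.0/24, 178.174.103.0/24


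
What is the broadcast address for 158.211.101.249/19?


Network: 158.211.96.0/19
Host bits = 13
Set all host bits to 1:
Broadcast: 158.211.127.255


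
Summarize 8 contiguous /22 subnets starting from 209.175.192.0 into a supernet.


Original prefix: /22
Number of subnets: 8 = 2^3
New prefix = 22 - 3 = 19
Supernet: 209.175.192.0/19


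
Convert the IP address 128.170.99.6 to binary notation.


128 = 10000000
170 = 10101010
99 = 01100011
6 = 00000110
Binary: 10000000.10101010.01100011.00000110


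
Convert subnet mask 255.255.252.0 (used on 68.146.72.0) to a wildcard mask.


Subnet mask: 255.255.252.0
Wildcard = 255.255.255.255 - subnet mask
255 - 255 = 0
255 - 255 = 0
255 - 252 = 3
255 - 0 = 255
Wildcard: 0.0.3.255


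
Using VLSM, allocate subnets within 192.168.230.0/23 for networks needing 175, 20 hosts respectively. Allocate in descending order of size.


175 hosts -> /24 (254 usable): 192.168.230.0/24
20 hosts -> /27 (30 usable): 192.168.231.0/27
Allocation: 192.168.230.0/24 (175 hosts, 254 usable); 192.168.231.0/27 (20 hosts, 30 usable)


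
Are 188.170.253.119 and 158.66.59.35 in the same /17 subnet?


Mask: 255.255.128.0
188.170.253.119 AND mask = 188.170.128.0
158.66.59.35 AND mask = 158.66.0.0
No, different subnets (188.170.128.0 vs 158.66.0.0)


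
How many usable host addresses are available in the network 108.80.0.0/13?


Host bits = 32 - 13 = 19
Total addresses = 2^19 = 524288
Usable = total - 2 (network and broadcast)
Usable hosts: 524286


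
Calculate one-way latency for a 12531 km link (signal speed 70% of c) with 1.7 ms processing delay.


Speed = 0.7 * 3e5 km/s = 210000 km/s
Propagation delay = 12531 / 210000 = 0.0597 s = 59.6714 ms
Processing delay = 1.7 ms
Total one-way latency = 61.3714 ms


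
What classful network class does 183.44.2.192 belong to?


First octet: 183
Binary: 10110111
10xxxxxx -> Class B (128-191)
Class B, default mask 255.255.0.0 (/16)


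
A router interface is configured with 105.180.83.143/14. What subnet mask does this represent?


/14 means 14 network bits, 18 host bits
Binary: 11111111111111000000000000000000
Mask: 255.252.0.0


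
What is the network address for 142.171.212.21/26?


IP:   10001110.10101011.11010100.00010101
Mask: 11111111.11111111.11111111.11000000
AND operation:
Net:  10001110.10101011.11010100.00000000
Network: 142.171.212.0/26


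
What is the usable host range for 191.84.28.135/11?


Network: 191.64.0.0
Broadcast: 191.95.255.255
First usable = network + 1
Last usable = broadcast - 1
Range: 191.64.0.1 to 191.95.255.254


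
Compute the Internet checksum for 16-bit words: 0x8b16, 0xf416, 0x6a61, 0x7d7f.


Sum all words (with carry folding):
+ 0x8b16 = 0x8b16
+ 0xf416 = 0x7f2d
+ 0x6a61 = 0xe98e
+ 0x7d7f = 0x670e
One's complement: ~0x670e
Checksum = 0x98f1


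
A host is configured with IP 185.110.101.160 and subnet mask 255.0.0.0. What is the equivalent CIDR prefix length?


Binary: 11111111.00000000.00000000.00000000
Count leading 1s
Prefix: /8


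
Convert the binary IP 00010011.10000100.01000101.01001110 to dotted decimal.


00010011 = 19
10000100 = 132
01000101 = 69
01001110 = 78
IP: 19.132.69.78


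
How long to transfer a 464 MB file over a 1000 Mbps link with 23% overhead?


Effective throughput = 1000 * (1 - 23/100) = 770 Mbps
File size in Mb = 464 * 8 = 3712 Mb
Time = 3712 / 770
Time = 4.8208 seconds


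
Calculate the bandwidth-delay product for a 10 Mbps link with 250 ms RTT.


BDP = bandwidth * RTT
= 10 Mbps * 250 ms
= 10 * 1e6 * 250 / 1000 bits
= 2500000 bits
= 312500 bytes
= 305.1758 KB
BDP = 2500000 bits (312500 bytes)


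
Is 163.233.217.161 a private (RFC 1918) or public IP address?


RFC 1918 private ranges:
  10.0.0.0/8 (10.0.0.0 - 10.255.255.255)
  172.16.0.0/12 (172.16.0.0 - 172.31.255.255)
  192.168.0.0/16 (192.168.0.0 - 192.168.255.255)
Public (not in any RFC 1918 range)


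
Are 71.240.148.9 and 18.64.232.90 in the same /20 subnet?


Mask: 255.255.240.0
71.240.148.9 AND mask = 71.240.144.0
18.64.232.90 AND mask = 18.64.224.0
No, different subnets (71.240.144.0 vs 18.64.224.0)


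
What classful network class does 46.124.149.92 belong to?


First octet: 46
Binary: 00101110
0xxxxxxx -> Class A (1-126)
Class A, default mask 255.0.0.0 (/8)


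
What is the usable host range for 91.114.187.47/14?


Network: 91.112.0.0
Broadcast: 91.115.255.255
First usable = network + 1
Last usable = broadcast - 1
Range: 91.112.0.1 to 91.115.255.254


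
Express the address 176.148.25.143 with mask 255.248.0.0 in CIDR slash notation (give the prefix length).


Binary: 11111111.11111000.00000000.00000000
Count leading 1s
Prefix: /13


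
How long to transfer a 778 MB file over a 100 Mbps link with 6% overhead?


Effective throughput = 100 * (1 - 6/100) = 94 Mbps
File size in Mb = 778 * 8 = 6224 Mb
Time = 6224 / 94
Time = 66.2128 seconds


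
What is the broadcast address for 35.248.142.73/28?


Network: 35.248.142.64/28
Host bits = 4
Set all host bits to 1:
Broadcast: 35.248.142.79


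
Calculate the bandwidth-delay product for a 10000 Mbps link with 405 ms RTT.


BDP = bandwidth * RTT
= 10000 Mbps * 405 ms
= 10000 * 1e6 * 405 / 1000 bits
= 4050000000 bits
= 506250000 bytes
= 494384.7656 KB
BDP = 4050000000 bits (506250000 bytes)


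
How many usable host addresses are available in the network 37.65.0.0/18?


Host bits = 32 - 18 = 14
Total addresses = 2^14 = 16384
Usable = total - 2 (network and broadcast)
Usable hosts: 16382


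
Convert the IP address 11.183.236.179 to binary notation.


11 = 00001011
183 = 10110111
236 = 11101100
179 = 10110011
Binary: 00001011.10110111.11101100.10110011


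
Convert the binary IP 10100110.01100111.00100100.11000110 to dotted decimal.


10100110 = 166
01100111 = 103
00100100 = 36
11000110 = 198
IP: 166.103.36.198


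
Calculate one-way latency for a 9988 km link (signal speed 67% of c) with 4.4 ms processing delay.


Speed = 0.67 * 3e5 km/s = 201000 km/s
Propagation delay = 9988 / 201000 = 0.0497 s = 49.6915 ms
Processing delay = 4.4 ms
Total one-way latency = 54.0915 ms


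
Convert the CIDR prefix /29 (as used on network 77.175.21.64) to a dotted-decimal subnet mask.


/29 means 29 network bits, 3 host bits
Binary: 11111111111111111111111111111000
Mask: 255.255.255.248


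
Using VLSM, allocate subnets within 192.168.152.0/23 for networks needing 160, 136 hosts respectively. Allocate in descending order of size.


160 hosts -> /24 (254 usable): 192.168.152.0/24
136 hosts -> /24 (254 usable): 192.168.153.0/24
Allocation: 192.168.152.0/24 (160 hosts, 254 usable); 192.168.153.0/24 (136 hosts, 254 usable)


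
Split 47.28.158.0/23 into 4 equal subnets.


New prefix = 23 + 2 = 25
Each subnet has 128 addresses
  47.28.158.0/25
  47.28.158.128/25
  47.28.159.0/25
  47.28.159.128/25
Subnets: 47.28.158.0/25, 47.28.158.128/25, 47.28.159.0/25, 47.28.159.128/25


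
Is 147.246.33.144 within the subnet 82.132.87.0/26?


Subnet network: 82.132.87.0
Test IP AND mask: 147.246.33.128
No, 147.246.33.144 is not in 82.132.87.0/26


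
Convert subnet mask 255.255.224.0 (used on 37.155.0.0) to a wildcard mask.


Subnet mask: 255.255.224.0
Wildcard = 255.255.255.255 - subnet mask
255 - 255 = 0
255 - 255 = 0
255 - 224 = 31
255 - 0 = 255
Wildcard: 0.0.31.255


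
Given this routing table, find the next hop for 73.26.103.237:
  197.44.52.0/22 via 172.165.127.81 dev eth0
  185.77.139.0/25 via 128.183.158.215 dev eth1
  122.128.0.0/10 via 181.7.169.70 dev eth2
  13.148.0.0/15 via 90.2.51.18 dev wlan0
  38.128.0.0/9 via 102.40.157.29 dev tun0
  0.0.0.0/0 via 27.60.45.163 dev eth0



Longest prefix match for 73.26.103.237:
  /22 197.44.52.0: no
  /25 185.77.139.0: no
  /10 122.128.0.0: no
  /15 13.148.0.0: no
  /9 38.128.0.0: no
  /0 0.0.0.0: MATCH
Selected: next-hop 27.60.45.163 via eth0 (matched /0)


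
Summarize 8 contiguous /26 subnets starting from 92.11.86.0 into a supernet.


Original prefix: /26
Number of subnets: 8 = 2^3
New prefix = 26 - 3 = 23
Supernet: 92.11.86.0/23


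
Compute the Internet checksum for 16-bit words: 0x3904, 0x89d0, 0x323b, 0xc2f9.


Sum all words (with carry folding):
+ 0x3904 = 0x3904
+ 0x89d0 = 0xc2d4
+ 0x323b = 0xf50f
+ 0xc2f9 = 0xb809
One's complement: ~0xb809
Checksum = 0x47f6


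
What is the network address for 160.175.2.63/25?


IP:   10100000.10101111.00000010.00111111
Mask: 11111111.11111111.11111111.10000000
AND operation:
Net:  10100000.10101111.00000010.00000000
Network: 160.175.2.0/25


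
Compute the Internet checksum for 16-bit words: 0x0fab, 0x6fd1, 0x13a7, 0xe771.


Sum all words (with carry folding):
+ 0x0fab = 0x0fab
+ 0x6fd1 = 0x7f7c
+ 0x13a7 = 0x9323
+ 0xe771 = 0x7a95
One's complement: ~0x7a95
Checksum = 0x856a


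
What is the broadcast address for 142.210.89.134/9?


Network: 142.128.0.0/9
Host bits = 23
Set all host bits to 1:
Broadcast: 142.255.255.255


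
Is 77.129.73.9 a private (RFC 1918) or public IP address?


RFC 1918 private ranges:
  10.0.0.0/8 (10.0.0.0 - 10.255.255.255)
  172.16.0.0/12 (172.16.0.0 - 172.31.255.255)
  192.168.0.0/16 (192.168.0.0 - 192.168.255.255)
Public (not in any RFC 1918 range)


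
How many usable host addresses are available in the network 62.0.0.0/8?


Host bits = 32 - 8 = 24
Total addresses = 2^24 = 16777216
Usable = total - 2 (network and broadcast)
Usable hosts: 16777214


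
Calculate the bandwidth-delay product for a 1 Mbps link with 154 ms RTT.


BDP = bandwidth * RTT
= 1 Mbps * 154 ms
= 1 * 1e6 * 154 / 1000 bits
= 154000 bits
= 19250 bytes
= 18.7988 KB
BDP = 154000 bits (19250 bytes)


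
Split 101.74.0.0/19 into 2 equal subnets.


New prefix = 19 + 1 = 20
Each subnet has 4096 addresses
  101.74.0.0/20
  101.74.16.0/20
Subnets: 101.74.0.0/20, 101.74.16.0/20


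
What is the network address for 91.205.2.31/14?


IP:   01011011.11001101.00000010.00011111
Mask: 11111111.11111100.00000000.00000000
AND operation:
Net:  01011011.11001100.00000000.00000000
Network: 91.204.0.0/14


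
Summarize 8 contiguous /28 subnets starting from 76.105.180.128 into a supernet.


Original prefix: /28
Number of subnets: 8 = 2^3
New prefix = 28 - 3 = 25
Supernet: 76.105.180.128/25


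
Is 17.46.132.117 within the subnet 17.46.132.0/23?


Subnet network: 17.46.132.0
Test IP AND mask: 17.46.132.0
Yes, 17.46.132.117 is in 17.46.132.0/23


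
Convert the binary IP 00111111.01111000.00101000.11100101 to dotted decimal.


00111111 = 63
01111000 = 120
00101000 = 40
11100101 = 229
IP: 63.120.40.229


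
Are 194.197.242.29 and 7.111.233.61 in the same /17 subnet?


Mask: 255.255.128.0
194.197.242.29 AND mask = 194.197.128.0
7.111.233.61 AND mask = 7.111.128.0
No, different subnets (194.197.128.0 vs 7.111.128.0)


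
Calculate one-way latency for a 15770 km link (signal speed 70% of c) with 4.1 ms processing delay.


Speed = 0.7 * 3e5 km/s = 210000 km/s
Propagation delay = 15770 / 210000 = 0.0751 s = 75.0952 ms
Processing delay = 4.1 ms
Total one-way latency = 79.1952 ms


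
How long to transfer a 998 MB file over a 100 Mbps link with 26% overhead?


Effective throughput = 100 * (1 - 26/100) = 74 Mbps
File size in Mb = 998 * 8 = 7984 Mb
Time = 7984 / 74
Time = 107.8919 seconds


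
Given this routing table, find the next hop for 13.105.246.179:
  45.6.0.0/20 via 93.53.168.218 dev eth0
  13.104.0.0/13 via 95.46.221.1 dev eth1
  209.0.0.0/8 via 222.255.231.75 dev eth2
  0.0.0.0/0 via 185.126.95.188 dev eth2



Longest prefix match for 13.105.246.179:
  /20 45.6.0.0: no
  /13 13.104.0.0: MATCH
  /8 209.0.0.0: no
  /0 0.0.0.0: MATCH
Selected: next-hop 95.46.221.1 via eth1 (matched /13)


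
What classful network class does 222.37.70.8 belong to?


First octet: 222
Binary: 11011110
110xxxxx -> Class C (192-223)
Class C, default mask 255.255.255.0 (/24)


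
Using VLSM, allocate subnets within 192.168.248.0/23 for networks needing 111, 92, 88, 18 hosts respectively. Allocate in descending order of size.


111 hosts -> /25 (126 usable): 192.168.248.0/25
92 hosts -> /25 (126 usable): 192.168.248.128/25
88 hosts -> /25 (126 usable): 192.168.249.0/25
18 hosts -> /27 (30 usable): 192.168.249.128/27
Allocation: 192.168.248.0/25 (111 hosts, 126 usable); 192.168.248.128/25 (92 hosts, 126 usable); 192.168.249.0/25 (88 hosts, 126 usable); 192.168.249.128/27 (18 hosts, 30 usable)


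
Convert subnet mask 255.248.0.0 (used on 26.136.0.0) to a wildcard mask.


Subnet mask: 255.248.0.0
Wildcard = 255.255.255.255 - subnet mask
255 - 255 = 0
255 - 248 = 7
255 - 0 = 255
255 - 0 = 255
Wildcard: 0.7.255.255


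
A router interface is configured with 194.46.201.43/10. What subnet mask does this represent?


/10 means 10 network bits, 22 host bits
Binary: 11111111110000000000000000000000
Mask: 255.192.0.0


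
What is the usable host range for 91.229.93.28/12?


Network: 91.224.0.0
Broadcast: 91.239.255.255
First usable = network + 1
Last usable = broadcast - 1
Range: 91.224.0.1 to 91.239.255.254


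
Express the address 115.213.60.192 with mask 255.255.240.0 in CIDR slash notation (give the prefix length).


Binary: 11111111.11111111.11110000.00000000
Count leading 1s
Prefix: /20


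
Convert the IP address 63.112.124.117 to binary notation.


63 = 00111111
112 = 01110000
124 = 01111100
117 = 01110101
Binary: 00111111.01110000.01111100.01110101


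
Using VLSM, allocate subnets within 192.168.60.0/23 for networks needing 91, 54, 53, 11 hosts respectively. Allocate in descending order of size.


91 hosts -> /25 (126 usable): 192.168.60.0/25
54 hosts -> /26 (62 usable): 192.168.60.128/26
53 hosts -> /26 (62 usable): 192.168.60.192/26
11 hosts -> /28 (14 usable): 192.168.61.0/28
Allocation: 192.168.60.0/25 (91 hosts, 126 usable); 192.168.60.128/26 (54 hosts, 62 usable); 192.168.60.192/26 (53 hosts, 62 usable); 192.168.61.0/28 (11 hosts, 14 usable)


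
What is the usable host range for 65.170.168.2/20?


Network: 65.170.160.0
Broadcast: 65.170.175.255
First usable = network + 1
Last usable = broadcast - 1
Range: 65.170.160.1 to 65.170.175.254


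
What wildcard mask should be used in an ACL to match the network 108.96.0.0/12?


Subnet mask: 255.240.0.0
Wildcard = 255.255.255.255 - subnet mask
255 - 255 = 0
255 - 240 = 15
255 - 0 = 255
255 - 0 = 255
Wildcard: 0.15.255.255


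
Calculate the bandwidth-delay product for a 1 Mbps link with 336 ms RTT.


BDP = bandwidth * RTT
= 1 Mbps * 336 ms
= 1 * 1e6 * 336 / 1000 bits
= 336000 bits
= 42000 bytes
= 41.0156 KB
BDP = 336000 bits (42000 bytes)


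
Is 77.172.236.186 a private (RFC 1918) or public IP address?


RFC 1918 private ranges:
  10.0.0.0/8 (10.0.0.0 - 10.255.255.255)
  172.16.0.0/12 (172.16.0.0 - 172.31.255.255)
  192.168.0.0/16 (192.168.0.0 - 192.168.255.255)
Public (not in any RFC 1918 range)


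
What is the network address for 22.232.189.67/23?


IP:   00010110.11101000.10111101.01000011
Mask: 11111111.11111111.11111110.00000000
AND operation:
Net:  00010110.11101000.10111100.00000000
Network: 22.232.188.0/23


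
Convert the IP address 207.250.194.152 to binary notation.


207 = 11001111
250 = 11111010
194 = 11000010
152 = 10011000
Binary: 11001111.11111010.11000010.10011000


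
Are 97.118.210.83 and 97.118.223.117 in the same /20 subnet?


Mask: 255.255.240.0
97.118.210.83 AND mask = 97.118.208.0
97.118.223.117 AND mask = 97.118.208.0
Yes, same subnet (97.118.208.0)


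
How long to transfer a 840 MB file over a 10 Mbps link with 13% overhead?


Effective throughput = 10 * (1 - 13/100) = 8.7 Mbps
File size in Mb = 840 * 8 = 6720 Mb
Time = 6720 / 8.7
Time = 772.4138 seconds


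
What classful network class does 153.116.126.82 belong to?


First octet: 153
Binary: 10011001
10xxxxxx -> Class B (128-191)
Class B, default mask 255.255.0.0 (/16)


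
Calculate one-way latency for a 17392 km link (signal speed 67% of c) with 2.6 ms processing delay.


Speed = 0.67 * 3e5 km/s = 201000 km/s
Propagation delay = 17392 / 201000 = 0.0865 s = 86.5274 ms
Processing delay = 2.6 ms
Total one-way latency = 89.1274 ms


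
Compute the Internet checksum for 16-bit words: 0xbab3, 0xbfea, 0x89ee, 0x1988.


Sum all words (with carry folding):
+ 0xbab3 = 0xbab3
+ 0xbfea = 0x7a9e
+ 0x89ee = 0x048d
+ 0x1988 = 0x1e15
One's complement: ~0x1e15
Checksum = 0xe1ea


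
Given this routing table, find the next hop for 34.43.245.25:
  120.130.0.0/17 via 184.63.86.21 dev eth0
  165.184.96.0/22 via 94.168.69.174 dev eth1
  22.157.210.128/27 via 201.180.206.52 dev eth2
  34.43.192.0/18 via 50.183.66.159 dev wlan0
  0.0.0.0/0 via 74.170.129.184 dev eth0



Longest prefix match for 34.43.245.25:
  /17 120.130.0.0: no
  /22 165.184.96.0: no
  /27 22.157.210.128: no
  /18 34.43.192.0: MATCH
  /0 0.0.0.0: MATCH
Selected: next-hop 50.183.66.159 via wlan0 (matched /18)


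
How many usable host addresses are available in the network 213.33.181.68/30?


Host bits = 32 - 30 = 2
Total addresses = 2^2 = 4
Usable = total - 2 (network and broadcast)
Usable hosts: 2


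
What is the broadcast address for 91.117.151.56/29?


Network: 91.117.151.56/29
Host bits = 3
Set all host bits to 1:
Broadcast: 91.117.151.63


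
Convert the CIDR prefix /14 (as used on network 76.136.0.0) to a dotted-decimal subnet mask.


/14 means 14 network bits, 18 host bits
Binary: 11111111111111000000000000000000
Mask: 255.252.0.0


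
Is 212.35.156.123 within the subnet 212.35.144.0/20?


Subnet network: 212.35.144.0
Test IP AND mask: 212.35.144.0
Yes, 212.35.156.123 is in 212.35.144.0/20


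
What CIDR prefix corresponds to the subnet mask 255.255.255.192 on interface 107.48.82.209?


Binary: 11111111.11111111.11111111.11000000
Count leading 1s
Prefix: /26


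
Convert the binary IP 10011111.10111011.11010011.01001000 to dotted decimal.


10011111 = 159
10111011 = 187
11010011 = 211
01001000 = 72
IP: 159.187.211.72


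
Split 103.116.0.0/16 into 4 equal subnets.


New prefix = 16 + 2 = 18
Each subnet has 16384 addresses
  103.116.0.0/18
  103.116.64.0/18
  103.116.128.0/18
  103.116.192.0/18
Subnets: 103.116.0.0/18, 103.116.64.0/18, 103.116.128.0/18, 103.116.192.0/18


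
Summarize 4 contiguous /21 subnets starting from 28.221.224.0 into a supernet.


Original prefix: /21
Number of subnets: 4 = 2^2
New prefix = 21 - 2 = 19
Supernet: 28.221.224.0/19


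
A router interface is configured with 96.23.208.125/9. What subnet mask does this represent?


/9 means 9 network bits, 23 host bits
Binary: 11111111100000000000000000000000
Mask: 255.128.0.0


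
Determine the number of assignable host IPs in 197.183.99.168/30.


Host bits = 32 - 30 = 2
Total addresses = 2^2 = 4
Usable = total - 2 (network and broadcast)
Usable hosts: 2


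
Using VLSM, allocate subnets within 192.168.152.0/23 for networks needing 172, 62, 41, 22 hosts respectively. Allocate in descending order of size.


172 hosts -> /24 (254 usable): 192.168.152.0/24
62 hosts -> /26 (62 usable): 192.168.153.0/26
41 hosts -> /26 (62 usable): 192.168.153.64/26
22 hosts -> /27 (30 usable): 192.168.153.128/27
Allocation: 192.168.152.0/24 (172 hosts, 254 usable); 192.168.153.0/26 (62 hosts, 62 usable); 192.168.153.64/26 (41 hosts, 62 usable); 192.168.153.128/27 (22 hosts, 30 usable)


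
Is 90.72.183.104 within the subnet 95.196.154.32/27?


Subnet network: 95.196.154.32
Test IP AND mask: 90.72.183.96
No, 90.72.183.104 is not in 95.196.154.32/27


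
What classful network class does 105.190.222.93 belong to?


First octet: 105
Binary: 01101001
0xxxxxxx -> Class A (1-126)
Class A, default mask 255.0.0.0 (/8)
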